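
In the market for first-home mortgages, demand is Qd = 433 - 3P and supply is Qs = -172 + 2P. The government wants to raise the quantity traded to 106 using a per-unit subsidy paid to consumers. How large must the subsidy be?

At Q = 106, invert demand for the buyer price: Pb = (433 − 106)/3 = 109; invert supply for the seller price: Ps = (106 − (-172))/2 = 139.
The subsidy must fill the gap: s = Ps − Pb = 139 − 109 = 30.

Required subsidy s = 30 per unit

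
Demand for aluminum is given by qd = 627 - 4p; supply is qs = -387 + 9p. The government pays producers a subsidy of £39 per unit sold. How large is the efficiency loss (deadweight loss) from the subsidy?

Pre-subsidy: 627 - 4p = -387 + 9p gives p* = 78, q* = 315.
With the subsidy, sellers receive ps = pb + 39 for each unit, where pb is the price buyers pay.
Supply in terms of pb becomes qs = -387 + 9(pb + 39) = -36 + 9pb. Setting this equal to demand: 627 - 4pb = -36 + 9pb, so pb = 51.
Sellers receive ps = 51 + 39 = 90; q' = 627 − 4·51 = 423.
The subsidy expands output by 423 − 315 = 108 past the efficient level; on those units the gap between marginal cost and willingness to pay runs from 0 up to 39.
DWL = ½ × 39 × 108 = 2106.

Deadweight loss = £2106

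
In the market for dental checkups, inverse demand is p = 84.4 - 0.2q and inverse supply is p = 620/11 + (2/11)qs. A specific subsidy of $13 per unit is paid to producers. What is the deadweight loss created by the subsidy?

Deadweight loss = 9295/42

Pre-subsidy: 84.4 - 0.2q = 620/11 + (2/11)q gives q* = 514/7 and p* = 488/7.
With the subsidy, sellers receive ps = pb + 13 for each unit, where pb is the price buyers pay.
On the curves, pb = 84.4 - 0.2q and ps = 620/11 + (2/11)q; the wedge ps − pb = 13 gives 620/11 + (2/11)q − (84.4 - 0.2q) = 13, so q' = 2257/21.
Then pb = 84.4 − 0.2·(2257/21) = 1321/21 and ps = 620/11 + (2/11)·(2257/21) = 1594/21.
The subsidy expands output by 2257/21 − 514/7 = 715/21 past the efficient level; on those units the gap between marginal cost and willingness to pay runs from 0 up to 13.
DWL = ½ × 13 × 715/21 = 9295/42.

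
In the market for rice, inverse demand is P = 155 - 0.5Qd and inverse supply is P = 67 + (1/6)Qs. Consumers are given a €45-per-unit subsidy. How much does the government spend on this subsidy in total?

Government cost = €8977.5

Pre-subsidy: 155 - 0.5Q = 67 + (1/6)Q gives Q* = 132 and P* = 89.
With the rebate, buyers effectively pay Pb = Ps − 45, where Ps is the price sellers receive.
On the curves, Pb = 155 - 0.5Q and Ps = 67 + (1/6)Q; the wedge Ps − Pb = 45 gives 67 + (1/6)Q − (155 - 0.5Q) = 45, so Q' = 199.5.
Then Pb = 155 − 0.5·199.5 = 55.25 and Ps = 67 + (1/6)·199.5 = 100.25.
Government outlay = subsidy × quantity = 45 × 199.5 = 8977.5.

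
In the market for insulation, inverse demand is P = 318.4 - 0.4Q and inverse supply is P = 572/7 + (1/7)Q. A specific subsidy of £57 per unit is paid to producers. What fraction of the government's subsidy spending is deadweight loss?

DWL / government spending = 105/1082

Pre-subsidy: 318.4 - 0.4Q = 572/7 + (1/7)Q gives Q* = 436 and P* = 144.
With the subsidy, sellers receive Ps = Pb + 57 for each unit, where Pb is the price buyers pay.
On the curves, Pb = 318.4 - 0.4Q and Ps = 572/7 + (1/7)Q; the wedge Ps − Pb = 57 gives 572/7 + (1/7)Q − (318.4 - 0.4Q) = 57, so Q' = 541.
Then Pb = 318.4 − 0.4·541 = 102 and Ps = 572/7 + (1/7)·541 = 159.
ΔCS = ½(436 + 541)(144 − 102) = 20517; ΔPS = ½(436 + 541)(159 − 144) = 7327.5.
Government spending = 57 × 541 = 30837.
DWL = ½ × 57 × (541 − 436) = 2992.5; fraction = 2992.5 / 30837 = 105/1082.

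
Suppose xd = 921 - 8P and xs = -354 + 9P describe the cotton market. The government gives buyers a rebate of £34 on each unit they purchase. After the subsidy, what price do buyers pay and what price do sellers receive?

Pre-subsidy: 921 - 8P = -354 + 9P gives P* = 75, x* = 321.
With the rebate, buyers effectively pay Pb = Ps − 34, where Ps is the price sellers receive.
Demand in terms of Ps becomes xd = 921 − 8(Ps − 34) = 1193 - 8Ps. Setting this equal to supply: 1193 - 8Ps = -354 + 9Ps, so Ps = 91.
Buyers pay Pb = 91 − 34 = 57; x' = -354 + 9·91 = 465.

Buyers pay £57; sellers receive £91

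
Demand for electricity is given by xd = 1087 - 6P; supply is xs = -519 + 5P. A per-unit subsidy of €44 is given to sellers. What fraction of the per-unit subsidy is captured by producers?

Producer share = 6/11

Pre-subsidy: 1087 - 6P = -519 + 5P gives P* = 146, x* = 211.
With the subsidy, sellers receive Ps = Pb + 44 for each unit, where Pb is the price buyers pay.
Supply in terms of Pb becomes xs = -519 + 5(Pb + 44) = -299 + 5Pb. Setting this equal to demand: 1087 - 6Pb = -299 + 5Pb, so Pb = 126.
Sellers receive Ps = 126 + 44 = 170; x' = 1087 − 6·126 = 331.
Buyers' price falls by P* − Pb = 146 − 126 = 20; sellers' price rises by Ps − P* = 170 − 146 = 24.
So producers capture 24/44 = 6/11 of each unit of subsidy.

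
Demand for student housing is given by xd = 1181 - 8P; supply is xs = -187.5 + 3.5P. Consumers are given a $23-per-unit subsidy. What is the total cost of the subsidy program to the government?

Government cost = $6555

Pre-subsidy: 1181 - 8P = -187.5 + 3.5P gives P* = 119, x* = 229.
With the rebate, buyers effectively pay Pb = Ps − 23, where Ps is the price sellers receive.
Demand in terms of Ps becomes xd = 1181 − 8(Ps − 23) = 1365 - 8Ps. Setting this equal to supply: 1365 - 8Ps = -187.5 + 3.5Ps, so Ps = 135.
Buyers pay Pb = 135 − 23 = 112; x' = -187.5 + 3.5·135 = 285.
Government outlay = subsidy × quantity = 23 × 285 = 6555.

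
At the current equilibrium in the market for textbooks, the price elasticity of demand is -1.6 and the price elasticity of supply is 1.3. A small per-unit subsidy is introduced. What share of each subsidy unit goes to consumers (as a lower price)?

Consumer share = 13/29

For a small subsidy around the equilibrium, the benefit split depends on the relative slopes, which at a point are proportional to the elasticities.
Buyer share = εs/(εs + |εd|) = 1.3/(1.3 + 1.6) = 13/29; seller share = |εd|/(εs + |εd|) = 16/29.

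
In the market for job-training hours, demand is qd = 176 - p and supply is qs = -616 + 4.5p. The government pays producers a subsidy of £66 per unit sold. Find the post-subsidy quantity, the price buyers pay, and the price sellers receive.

q' = 86; buyers pay £90; sellers receive £156

Pre-subsidy: 176 - p = -616 + 4.5p gives p* = 144, q* = 32.
With the subsidy, sellers receive ps = pb + 66 for each unit, where pb is the price buyers pay.
Supply in terms of pb becomes qs = -616 + 4.5(pb + 66) = -319 + 4.5pb. Setting this equal to demand: 176 - pb = -319 + 4.5pb, so pb = 90.
Sellers receive ps = 90 + 66 = 156; q' = 176 − 1·90 = 86.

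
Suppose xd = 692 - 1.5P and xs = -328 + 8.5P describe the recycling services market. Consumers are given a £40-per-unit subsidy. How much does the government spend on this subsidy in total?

Pre-subsidy: 692 - 1.5P = -328 + 8.5P gives P* = 102, x* = 539.
With the rebate, buyers effectively pay Pb = Ps − 40, where Ps is the price sellers receive.
Demand in terms of Ps becomes xd = 692 − 1.5(Ps − 40) = 752 - 1.5Ps. Setting this equal to supply: 752 - 1.5Ps = -328 + 8.5Ps, so Ps = 108.
Buyers pay Pb = 108 − 40 = 68; x' = -328 + 8.5·108 = 590.
Government outlay = subsidy × quantity = 40 × 590 = 23600.

Government cost = £23600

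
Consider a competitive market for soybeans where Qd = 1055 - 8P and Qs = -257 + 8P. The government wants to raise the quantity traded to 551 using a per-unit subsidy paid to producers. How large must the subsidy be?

Required subsidy s = 38 per unit

At Q = 551, invert demand for the buyer price: Pb = (1055 − 551)/8 = 63; invert supply for the seller price: Ps = (551 − (-257))/8 = 101.
The subsidy must fill the gap: s = Ps − Pb = 101 − 63 = 38.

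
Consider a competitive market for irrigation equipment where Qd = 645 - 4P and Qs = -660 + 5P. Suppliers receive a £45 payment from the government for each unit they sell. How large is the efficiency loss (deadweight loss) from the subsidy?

Deadweight loss = £2250

Pre-subsidy: 645 - 4P = -660 + 5P gives P* = 145, Q* = 65.
With the subsidy, sellers receive Ps = Pb + 45 for each unit, where Pb is the price buyers pay.
Supply in terms of Pb becomes Qs = -660 + 5(Pb + 45) = -435 + 5Pb. Setting this equal to demand: 645 - 4Pb = -435 + 5Pb, so Pb = 120.
Sellers receive Ps = 120 + 45 = 165; Q' = 645 − 4·120 = 165.
The subsidy expands output by 165 − 65 = 100 past the efficient level; on those units the gap between marginal cost and willingness to pay runs from 0 up to 45.
DWL = ½ × 45 × 100 = 2250.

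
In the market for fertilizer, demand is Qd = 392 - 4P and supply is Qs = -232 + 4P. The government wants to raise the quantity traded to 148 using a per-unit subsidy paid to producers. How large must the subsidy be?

Required subsidy s = 34 per unit

At Q = 148, invert demand for the buyer price: Pb = (392 − 148)/4 = 61; invert supply for the seller price: Ps = (148 − (-232))/4 = 95.
The subsidy must fill the gap: s = Ps − Pb = 95 − 61 = 34.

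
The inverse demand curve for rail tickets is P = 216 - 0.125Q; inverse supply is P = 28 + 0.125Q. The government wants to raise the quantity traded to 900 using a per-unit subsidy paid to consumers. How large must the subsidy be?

At Q = 900, from the demand curve buyers pay Pb = 216 − 0.125·900 = 103.5; from the supply curve sellers need Ps = 28 + 0.125·900 = 140.5.
The subsidy must fill the gap: s = Ps − Pb = 140.5 − 103.5 = 37.

Required subsidy s = 37 per unit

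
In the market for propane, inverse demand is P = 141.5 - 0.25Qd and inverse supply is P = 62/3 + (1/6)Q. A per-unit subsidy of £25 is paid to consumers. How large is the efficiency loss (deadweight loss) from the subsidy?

Deadweight loss = £750

Pre-subsidy: 141.5 - 0.25Q = 62/3 + (1/6)Q gives Q* = 290 and P* = 69.
With the rebate, buyers effectively pay Pb = Ps − 25, where Ps is the price sellers receive.
On the curves, Pb = 141.5 - 0.25Q and Ps = 62/3 + (1/6)Q; the wedge Ps − Pb = 25 gives 62/3 + (1/6)Q − (141.5 - 0.25Q) = 25, so Q' = 350.
Then Pb = 141.5 − 0.25·350 = 54 and Ps = 62/3 + (1/6)·350 = 79.
The subsidy expands output by 350 − 290 = 60 past the efficient level; on those units the gap between marginal cost and willingness to pay runs from 0 up to 25.
DWL = ½ × 25 × 60 = 750.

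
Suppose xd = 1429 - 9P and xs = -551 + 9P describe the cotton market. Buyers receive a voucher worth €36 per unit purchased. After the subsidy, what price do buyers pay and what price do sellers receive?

Pre-subsidy: 1429 - 9P = -551 + 9P gives P* = 110, x* = 439.
With the rebate, buyers effectively pay Pb = Ps − 36, where Ps is the price sellers receive.
Demand in terms of Ps becomes xd = 1429 − 9(Ps − 36) = 1753 - 9Ps. Setting this equal to supply: 1753 - 9Ps = -551 + 9Ps, so Ps = 128.
Buyers pay Pb = 128 − 36 = 92; x' = -551 + 9·128 = 601.

Buyers pay €92; sellers receive €128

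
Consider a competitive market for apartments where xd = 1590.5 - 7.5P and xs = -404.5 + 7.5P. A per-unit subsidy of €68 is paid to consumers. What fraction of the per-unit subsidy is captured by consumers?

Consumer share = 0.5

Pre-subsidy: 1590.5 - 7.5P = -404.5 + 7.5P gives P* = 133, x* = 593.
With the rebate, buyers effectively pay Pb = Ps − 68, where Ps is the price sellers receive.
Demand in terms of Ps becomes xd = 1590.5 − 7.5(Ps − 68) = 2100.5 - 7.5Ps. Setting this equal to supply: 2100.5 - 7.5Ps = -404.5 + 7.5Ps, so Ps = 167.
Buyers pay Pb = 167 − 68 = 99; x' = -404.5 + 7.5·167 = 848.
Buyers' price falls by P* − Pb = 133 − 99 = 34; sellers' price rises by Ps − P* = 167 − 133 = 34.
So consumers capture 34/68 = 0.5 of each unit of subsidy.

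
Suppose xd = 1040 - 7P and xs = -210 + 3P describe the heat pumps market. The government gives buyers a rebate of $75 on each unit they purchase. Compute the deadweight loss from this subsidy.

Pre-subsidy: 1040 - 7P = -210 + 3P gives P* = 125, x* = 165.
With the rebate, buyers effectively pay Pb = Ps − 75, where Ps is the price sellers receive.
Demand in terms of Ps becomes xd = 1040 − 7(Ps − 75) = 1565 - 7Ps. Setting this equal to supply: 1565 - 7Ps = -210 + 3Ps, so Ps = 177.5.
Buyers pay Pb = 177.5 − 75 = 102.5; x' = -210 + 3·177.5 = 322.5.
The subsidy expands output by 322.5 − 165 = 157.5 past the efficient level; on those units the gap between marginal cost and willingness to pay runs from 0 up to 75.
DWL = ½ × 75 × 157.5 = 5906.25.

Deadweight loss = $5906.25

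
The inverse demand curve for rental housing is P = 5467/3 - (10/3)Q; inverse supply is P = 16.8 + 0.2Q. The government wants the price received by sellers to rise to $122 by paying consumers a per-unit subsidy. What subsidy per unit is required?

Required subsidy s = $53 per unit

At a seller price of 122, quantity supplied is -84 + 5·122 = 526.
Buyers absorb 526 only when they pay Pb = 5467/3 − (10/3)·526 = 69.
s = Ps − Pb = 122 − 69 = 53.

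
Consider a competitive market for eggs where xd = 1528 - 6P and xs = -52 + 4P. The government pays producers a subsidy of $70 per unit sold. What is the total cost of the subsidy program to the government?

Government cost = $52360

Pre-subsidy: 1528 - 6P = -52 + 4P gives P* = 158, x* = 580.
With the subsidy, sellers receive Ps = Pb + 70 for each unit, where Pb is the price buyers pay.
Supply in terms of Pb becomes xs = -52 + 4(Pb + 70) = 228 + 4Pb. Setting this equal to demand: 1528 - 6Pb = 228 + 4Pb, so Pb = 130.
Sellers receive Ps = 130 + 70 = 200; x' = 1528 − 6·130 = 748.
Government outlay = subsidy × quantity = 70 × 748 = 52360.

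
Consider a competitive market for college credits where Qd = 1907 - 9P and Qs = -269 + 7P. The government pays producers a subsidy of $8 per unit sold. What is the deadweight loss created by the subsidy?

Pre-subsidy: 1907 - 9P = -269 + 7P gives P* = 136, Q* = 683.
With the subsidy, sellers receive Ps = Pb + 8 for each unit, where Pb is the price buyers pay.
Supply in terms of Pb becomes Qs = -269 + 7(Pb + 8) = -213 + 7Pb. Setting this equal to demand: 1907 - 9Pb = -213 + 7Pb, so Pb = 132.5.
Sellers receive Ps = 132.5 + 8 = 140.5; Q' = 1907 − 9·132.5 = 714.5.
The subsidy expands output by 714.5 − 683 = 31.5 past the efficient level; on those units the gap between marginal cost and willingness to pay runs from 0 up to 8.
DWL = ½ × 8 × 31.5 = 126.

Deadweight loss = $126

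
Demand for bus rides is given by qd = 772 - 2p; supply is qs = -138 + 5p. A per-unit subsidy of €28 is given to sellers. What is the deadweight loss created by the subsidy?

Pre-subsidy: 772 - 2p = -138 + 5p gives p* = 130, q* = 512.
With the subsidy, sellers receive ps = pb + 28 for each unit, where pb is the price buyers pay.
Supply in terms of pb becomes qs = -138 + 5(pb + 28) = 2 + 5pb. Setting this equal to demand: 772 - 2pb = 2 + 5pb, so pb = 110.
Sellers receive ps = 110 + 28 = 138; q' = 772 − 2·110 = 552.
The subsidy expands output by 552 − 512 = 40 past the efficient level; on those units the gap between marginal cost and willingness to pay runs from 0 up to 28.
DWL = ½ × 28 × 40 = 560.

Deadweight loss = €560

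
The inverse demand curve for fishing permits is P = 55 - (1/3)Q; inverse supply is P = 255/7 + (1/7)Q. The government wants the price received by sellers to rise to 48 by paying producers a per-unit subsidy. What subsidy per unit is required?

At a seller price of 48, quantity supplied is -255 + 7·48 = 81.
Buyers absorb 81 only when they pay Pb = 55 − (1/3)·81 = 28.
s = Ps − Pb = 48 − 28 = 20.

Required subsidy s = 20 per unit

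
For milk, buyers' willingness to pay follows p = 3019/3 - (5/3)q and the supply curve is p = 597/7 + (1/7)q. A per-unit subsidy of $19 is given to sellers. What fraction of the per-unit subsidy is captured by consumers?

Pre-subsidy: 3019/3 - (5/3)q = 597/7 + (1/7)q gives q* = 509 and p* = 158.
With the subsidy, sellers receive ps = pb + 19 for each unit, where pb is the price buyers pay.
On the curves, pb = 3019/3 - (5/3)q and ps = 597/7 + (1/7)q; the wedge ps − pb = 19 gives 597/7 + (1/7)q − (3019/3 - (5/3)q) = 19, so q' = 519.5.
Then pb = 3019/3 − (5/3)·519.5 = 140.5 and ps = 597/7 + (1/7)·519.5 = 159.5.
Buyers' price falls by p* − pb = 158 − 140.5 = 17.5; sellers' price rises by ps − p* = 159.5 − 158 = 1.5.
So consumers capture 17.5/19 = 35/38 of each unit of subsidy.

Consumer share = 35/38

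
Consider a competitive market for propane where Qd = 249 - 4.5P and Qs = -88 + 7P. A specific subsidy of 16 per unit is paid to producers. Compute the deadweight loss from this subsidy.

Deadweight loss = 8064/23

Pre-subsidy: 249 - 4.5P = -88 + 7P gives P* = 674/23, Q* = 2694/23.
With the subsidy, sellers receive Ps = Pb + 16 for each unit, where Pb is the price buyers pay.
Supply in terms of Pb becomes Qs = -88 + 7(Pb + 16) = 24 + 7Pb. Setting this equal to demand: 249 - 4.5Pb = 24 + 7Pb, so Pb = 450/23.
Sellers receive Ps = 450/23 + 16 = 818/23; Q' = 249 − 4.5·(450/23) = 3702/23.
The subsidy expands output by 3702/23 − 2694/23 = 1008/23 past the efficient level; on those units the gap between marginal cost and willingness to pay runs from 0 up to 16.
DWL = ½ × 16 × 1008/23 = 8064/23.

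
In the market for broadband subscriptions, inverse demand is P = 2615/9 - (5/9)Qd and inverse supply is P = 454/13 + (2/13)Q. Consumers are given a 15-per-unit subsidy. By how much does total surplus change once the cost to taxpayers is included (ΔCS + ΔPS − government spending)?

Pre-subsidy: 2615/9 - (5/9)Q = 454/13 + (2/13)Q gives Q* = 29909/83 and P* = 7500/83.
With the rebate, buyers effectively pay Pb = Ps − 15, where Ps is the price sellers receive.
On the curves, Pb = 2615/9 - (5/9)Q and Ps = 454/13 + (2/13)Q; the wedge Ps − Pb = 15 gives 454/13 + (2/13)Q − (2615/9 - (5/9)Q) = 15, so Q' = 31664/83.
Then Pb = 2615/9 − (5/9)·(31664/83) = 6525/83 and Ps = 454/13 + (2/13)·(31664/83) = 7770/83.
ΔCS = ½(29909/83 + 31664/83)(7500/83 − 6525/83) = 60033675/13778; ΔPS = ½(29909/83 + 31664/83)(7770/83 − 7500/83) = 8312355/6889.
Government spending = 15 × 31664/83 = 474960/83.
Net change = 60033675/13778 + 8312355/6889 − 474960/83 = -26325/166. The loss equals the DWL triangle ½·15·1755/83.

Net change in total surplus = -26325/166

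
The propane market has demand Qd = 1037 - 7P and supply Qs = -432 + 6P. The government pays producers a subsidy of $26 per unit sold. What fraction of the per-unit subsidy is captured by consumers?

Consumer share = 6/13

Pre-subsidy: 1037 - 7P = -432 + 6P gives P* = 113, Q* = 246.
With the subsidy, sellers receive Ps = Pb + 26 for each unit, where Pb is the price buyers pay.
Supply in terms of Pb becomes Qs = -432 + 6(Pb + 26) = -276 + 6Pb. Setting this equal to demand: 1037 - 7Pb = -276 + 6Pb, so Pb = 101.
Sellers receive Ps = 101 + 26 = 127; Q' = 1037 − 7·101 = 330.
Buyers' price falls by P* − Pb = 113 − 101 = 12; sellers' price rises by Ps − P* = 127 − 113 = 14.
So consumers capture 12/26 = 6/13 of each unit of subsidy.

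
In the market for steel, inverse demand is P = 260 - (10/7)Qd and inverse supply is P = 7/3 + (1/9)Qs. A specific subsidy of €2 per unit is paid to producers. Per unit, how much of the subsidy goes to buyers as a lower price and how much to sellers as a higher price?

Pre-subsidy: 260 - (10/7)Q = 7/3 + (1/9)Q gives Q* = 16233/97 and P* = 2030/97.
With the subsidy, sellers receive Ps = Pb + 2 for each unit, where Pb is the price buyers pay.
On the curves, Pb = 260 - (10/7)Q and Ps = 7/3 + (1/9)Q; the wedge Ps − Pb = 2 gives 7/3 + (1/9)Q − (260 - (10/7)Q) = 2, so Q' = 16359/97.
Then Pb = 260 − (10/7)·(16359/97) = 1850/97 and Ps = 7/3 + (1/9)·(16359/97) = 2044/97.
Buyers' price falls by P* − Pb = 2030/97 − 1850/97 = 180/97; sellers' price rises by Ps − P* = 2044/97 − 2030/97 = 14/97.

Buyers gain 180/97 per unit; sellers gain 14/97 per unit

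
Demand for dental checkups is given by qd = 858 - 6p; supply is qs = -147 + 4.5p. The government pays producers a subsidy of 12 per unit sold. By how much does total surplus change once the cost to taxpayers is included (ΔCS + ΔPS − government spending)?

Net change in total surplus = -1296/7

Pre-subsidy: 858 - 6p = -147 + 4.5p gives p* = 670/7, q* = 1986/7.
With the subsidy, sellers receive ps = pb + 12 for each unit, where pb is the price buyers pay.
Supply in terms of pb becomes qs = -147 + 4.5(pb + 12) = -93 + 4.5pb. Setting this equal to demand: 858 - 6pb = -93 + 4.5pb, so pb = 634/7.
Sellers receive ps = 634/7 + 12 = 718/7; q' = 858 − 6·(634/7) = 2202/7.
ΔCS = ½(1986/7 + 2202/7)(670/7 − 634/7) = 75384/49; ΔPS = ½(1986/7 + 2202/7)(718/7 − 670/7) = 100512/49.
Government spending = 12 × 2202/7 = 26424/7.
Net change = 75384/49 + 100512/49 − 26424/7 = -1296/7. The loss equals the DWL triangle ½·12·216/7.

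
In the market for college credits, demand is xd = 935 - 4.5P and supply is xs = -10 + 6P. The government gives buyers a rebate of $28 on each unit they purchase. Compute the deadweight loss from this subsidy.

Deadweight loss = $1008

Pre-subsidy: 935 - 4.5P = -10 + 6P gives P* = 90, x* = 530.
With the rebate, buyers effectively pay Pb = Ps − 28, where Ps is the price sellers receive.
Demand in terms of Ps becomes xd = 935 − 4.5(Ps − 28) = 1061 - 4.5Ps. Setting this equal to supply: 1061 - 4.5Ps = -10 + 6Ps, so Ps = 102.
Buyers pay Pb = 102 − 28 = 74; x' = -10 + 6·102 = 602.
The subsidy expands output by 602 − 530 = 72 past the efficient level; on those units the gap between marginal cost and willingness to pay runs from 0 up to 28.
DWL = ½ × 28 × 72 = 1008.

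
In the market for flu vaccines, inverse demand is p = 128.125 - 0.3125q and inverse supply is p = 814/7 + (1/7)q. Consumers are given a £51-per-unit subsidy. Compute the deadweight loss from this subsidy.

Pre-subsidy: 128.125 - 0.3125q = 814/7 + (1/7)q gives q* = 26 and p* = 120.
With the rebate, buyers effectively pay pb = ps − 51, where ps is the price sellers receive.
On the curves, pb = 128.125 - 0.3125q and ps = 814/7 + (1/7)q; the wedge ps − pb = 51 gives 814/7 + (1/7)q − (128.125 - 0.3125q) = 51, so q' = 138.
Then pb = 128.125 − 0.3125·138 = 85 and ps = 814/7 + (1/7)·138 = 136.
The subsidy expands output by 138 − 26 = 112 past the efficient level; on those units the gap between marginal cost and willingness to pay runs from 0 up to 51.
DWL = ½ × 51 × 112 = 2856.

Deadweight loss = £2856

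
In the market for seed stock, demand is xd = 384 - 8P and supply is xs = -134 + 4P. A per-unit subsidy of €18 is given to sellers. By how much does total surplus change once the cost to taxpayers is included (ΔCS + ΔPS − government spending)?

Pre-subsidy: 384 - 8P = -134 + 4P gives P* = 259/6, x* = 116/3.
With the subsidy, sellers receive Ps = Pb + 18 for each unit, where Pb is the price buyers pay.
Supply in terms of Pb becomes xs = -134 + 4(Pb + 18) = -62 + 4Pb. Setting this equal to demand: 384 - 8Pb = -62 + 4Pb, so Pb = 223/6.
Sellers receive Ps = 223/6 + 18 = 331/6; x' = 384 − 8·(223/6) = 260/3.
ΔCS = ½(116/3 + 260/3)(259/6 − 223/6) = 376; ΔPS = ½(116/3 + 260/3)(331/6 − 259/6) = 752.
Government spending = 18 × 260/3 = 1560.
Net change = 376 + 752 − 1560 = -432. The loss equals the DWL triangle ½·18·48.

Net change in total surplus = -€432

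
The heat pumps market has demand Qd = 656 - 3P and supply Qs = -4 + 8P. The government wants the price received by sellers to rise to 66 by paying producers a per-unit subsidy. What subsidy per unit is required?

At a seller price of 66, quantity supplied is -4 + 8·66 = 524.
Buyers absorb 524 only when they pay Pb with 656 − 3·Pb = 524, i.e. Pb = 44.
s = Ps − Pb = 66 − 44 = 22.

Required subsidy s = 22 per unit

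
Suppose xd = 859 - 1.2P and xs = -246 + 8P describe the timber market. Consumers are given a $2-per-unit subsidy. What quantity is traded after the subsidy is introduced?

Pre-subsidy: 859 - 1.2P = -246 + 8P gives P* = 5525/46, x* = 16442/23.
With the rebate, buyers effectively pay Pb = Ps − 2, where Ps is the price sellers receive.
Demand in terms of Ps becomes xd = 859 − 1.2(Ps − 2) = 861.4 - 1.2Ps. Setting this equal to supply: 861.4 - 1.2Ps = -246 + 8Ps, so Ps = 5537/46.
Buyers pay Pb = 5537/46 − 2 = 5445/46; x' = -246 + 8·(5537/46) = 16490/23.

x' = 16490/23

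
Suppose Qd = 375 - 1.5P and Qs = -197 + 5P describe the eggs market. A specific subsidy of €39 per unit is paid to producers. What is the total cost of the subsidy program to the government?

Pre-subsidy: 375 - 1.5P = -197 + 5P gives P* = 88, Q* = 243.
With the subsidy, sellers receive Ps = Pb + 39 for each unit, where Pb is the price buyers pay.
Supply in terms of Pb becomes Qs = -197 + 5(Pb + 39) = -2 + 5Pb. Setting this equal to demand: 375 - 1.5Pb = -2 + 5Pb, so Pb = 58.
Sellers receive Ps = 58 + 39 = 97; Q' = 375 − 1.5·58 = 288.
Government outlay = subsidy × quantity = 39 × 288 = 11232.

Government cost = €11232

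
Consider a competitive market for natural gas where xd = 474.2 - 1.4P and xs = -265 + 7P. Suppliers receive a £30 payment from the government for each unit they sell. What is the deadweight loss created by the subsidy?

Deadweight loss = £525

Pre-subsidy: 474.2 - 1.4P = -265 + 7P gives P* = 88, x* = 351.
With the subsidy, sellers receive Ps = Pb + 30 for each unit, where Pb is the price buyers pay.
Supply in terms of Pb becomes xs = -265 + 7(Pb + 30) = -55 + 7Pb. Setting this equal to demand: 474.2 - 1.4Pb = -55 + 7Pb, so Pb = 63.
Sellers receive Ps = 63 + 30 = 93; x' = 474.2 − 1.4·63 = 386.
The subsidy expands output by 386 − 351 = 35 past the efficient level; on those units the gap between marginal cost and willingness to pay runs from 0 up to 30.
DWL = ½ × 30 × 35 = 525.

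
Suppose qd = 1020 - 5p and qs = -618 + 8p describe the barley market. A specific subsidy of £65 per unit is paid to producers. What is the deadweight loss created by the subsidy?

Deadweight loss = £6500

Pre-subsidy: 1020 - 5p = -618 + 8p gives p* = 126, q* = 390.
With the subsidy, sellers receive ps = pb + 65 for each unit, where pb is the price buyers pay.
Supply in terms of pb becomes qs = -618 + 8(pb + 65) = -98 + 8pb. Setting this equal to demand: 1020 - 5pb = -98 + 8pb, so pb = 86.
Sellers receive ps = 86 + 65 = 151; q' = 1020 − 5·86 = 590.
The subsidy expands output by 590 − 390 = 200 past the efficient level; on those units the gap between marginal cost and willingness to pay runs from 0 up to 65.
DWL = ½ × 65 × 200 = 6500.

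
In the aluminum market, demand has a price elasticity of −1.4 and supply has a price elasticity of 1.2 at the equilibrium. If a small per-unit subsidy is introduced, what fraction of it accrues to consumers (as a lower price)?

Consumer share = 6/13

For a small subsidy around the equilibrium, the benefit split depends on the relative slopes, which at a point are proportional to the elasticities.
Buyer share = εs/(εs + |εd|) = 1.2/(1.2 + 1.4) = 6/13; seller share = |εd|/(εs + |εd|) = 7/13.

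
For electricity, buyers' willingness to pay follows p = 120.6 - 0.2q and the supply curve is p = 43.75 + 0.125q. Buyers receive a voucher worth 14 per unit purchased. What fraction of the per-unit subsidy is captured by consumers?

Consumer share = 8/13

Pre-subsidy: 120.6 - 0.2q = 43.75 + 0.125q gives q* = 3074/13 and p* = 953/13.
With the rebate, buyers effectively pay pb = ps − 14, where ps is the price sellers receive.
On the curves, pb = 120.6 - 0.2q and ps = 43.75 + 0.125q; the wedge ps − pb = 14 gives 43.75 + 0.125q − (120.6 - 0.2q) = 14, so q' = 3634/13.
Then pb = 120.6 − 0.2·(3634/13) = 841/13 and ps = 43.75 + 0.125·(3634/13) = 1023/13.
Buyers' price falls by p* − pb = 953/13 − 841/13 = 112/13; sellers' price rises by ps − p* = 1023/13 − 953/13 = 70/13.
So consumers capture (112/13)/14 = 8/13 of each unit of subsidy.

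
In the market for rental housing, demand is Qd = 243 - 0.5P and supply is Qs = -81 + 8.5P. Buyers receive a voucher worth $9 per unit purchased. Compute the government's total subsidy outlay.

Government cost = $2063.25

Pre-subsidy: 243 - 0.5P = -81 + 8.5P gives P* = 36, Q* = 225.
With the rebate, buyers effectively pay Pb = Ps − 9, where Ps is the price sellers receive.
Demand in terms of Ps becomes Qd = 243 − 0.5(Ps − 9) = 247.5 - 0.5Ps. Setting this equal to supply: 247.5 - 0.5Ps = -81 + 8.5Ps, so Ps = 36.5.
Buyers pay Pb = 36.5 − 9 = 27.5; Q' = -81 + 8.5·36.5 = 229.25.
Government outlay = subsidy × quantity = 9 × 229.25 = 2063.25.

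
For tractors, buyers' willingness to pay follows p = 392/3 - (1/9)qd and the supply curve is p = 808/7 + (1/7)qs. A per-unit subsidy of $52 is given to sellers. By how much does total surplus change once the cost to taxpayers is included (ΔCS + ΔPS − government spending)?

Net change in total surplus = -$5323.5

Pre-subsidy: 392/3 - (1/9)q = 808/7 + (1/7)q gives q* = 60 and p* = 124.
With the subsidy, sellers receive ps = pb + 52 for each unit, where pb is the price buyers pay.
On the curves, pb = 392/3 - (1/9)q and ps = 808/7 + (1/7)q; the wedge ps − pb = 52 gives 808/7 + (1/7)q − (392/3 - (1/9)q) = 52, so q' = 264.75.
Then pb = 392/3 − (1/9)·264.75 = 101.25 and ps = 808/7 + (1/7)·264.75 = 153.25.
ΔCS = ½(60 + 264.75)(124 − 101.25) = 3694.03125; ΔPS = ½(60 + 264.75)(153.25 − 124) = 4749.46875.
Government spending = 52 × 264.75 = 13767.
Net change = 3694.03125 + 4749.46875 − 13767 = -5323.5. The loss equals the DWL triangle ½·52·204.75.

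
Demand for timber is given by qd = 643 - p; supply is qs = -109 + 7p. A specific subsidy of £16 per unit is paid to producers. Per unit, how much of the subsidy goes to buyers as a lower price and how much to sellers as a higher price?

Pre-subsidy: 643 - p = -109 + 7p gives p* = 94, q* = 549.
With the subsidy, sellers receive ps = pb + 16 for each unit, where pb is the price buyers pay.
Supply in terms of pb becomes qs = -109 + 7(pb + 16) = 3 + 7pb. Setting this equal to demand: 643 - pb = 3 + 7pb, so pb = 80.
Sellers receive ps = 80 + 16 = 96; q' = 643 − 1·80 = 563.
Buyers' price falls by p* − pb = 94 − 80 = 14; sellers' price rises by ps − p* = 96 − 94 = 2.

Buyers gain £14 per unit; sellers gain £2 per unit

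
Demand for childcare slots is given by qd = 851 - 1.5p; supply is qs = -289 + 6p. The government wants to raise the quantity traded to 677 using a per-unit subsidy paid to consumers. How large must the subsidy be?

At q = 677, invert demand for the buyer price: pb = (851 − 677)/1.5 = 116; invert supply for the seller price: ps = (677 − (-289))/6 = 161.
The subsidy must fill the gap: s = ps − pb = 161 − 116 = 45.

Required subsidy s = 45 per unit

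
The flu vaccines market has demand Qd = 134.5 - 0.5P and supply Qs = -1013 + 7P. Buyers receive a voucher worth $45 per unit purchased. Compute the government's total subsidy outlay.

Pre-subsidy: 134.5 - 0.5P = -1013 + 7P gives P* = 153, Q* = 58.
With the rebate, buyers effectively pay Pb = Ps − 45, where Ps is the price sellers receive.
Demand in terms of Ps becomes Qd = 134.5 − 0.5(Ps − 45) = 157 - 0.5Ps. Setting this equal to supply: 157 - 0.5Ps = -1013 + 7Ps, so Ps = 156.
Buyers pay Pb = 156 − 45 = 111; Q' = -1013 + 7·156 = 79.
Government outlay = subsidy × quantity = 45 × 79 = 3555.

Government cost = $3555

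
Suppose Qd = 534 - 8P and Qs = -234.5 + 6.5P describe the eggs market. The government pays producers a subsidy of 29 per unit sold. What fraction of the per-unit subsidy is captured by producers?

Pre-subsidy: 534 - 8P = -234.5 + 6.5P gives P* = 53, Q* = 110.
With the subsidy, sellers receive Ps = Pb + 29 for each unit, where Pb is the price buyers pay.
Supply in terms of Pb becomes Qs = -234.5 + 6.5(Pb + 29) = -46 + 6.5Pb. Setting this equal to demand: 534 - 8Pb = -46 + 6.5Pb, so Pb = 40.
Sellers receive Ps = 40 + 29 = 69; Q' = 534 − 8·40 = 214.
Buyers' price falls by P* − Pb = 53 − 40 = 13; sellers' price rises by Ps − P* = 69 − 53 = 16.
So producers capture 16/29 = 16/29 of each unit of subsidy.

Producer share = 16/29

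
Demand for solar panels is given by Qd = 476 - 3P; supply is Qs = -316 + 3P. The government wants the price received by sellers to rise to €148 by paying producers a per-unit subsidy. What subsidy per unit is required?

Required subsidy s = €32 per unit

At a seller price of 148, quantity supplied is -316 + 3·148 = 128.
Buyers absorb 128 only when they pay Pb with 476 − 3·Pb = 128, i.e. Pb = 116.
s = Ps − Pb = 148 − 116 = 32.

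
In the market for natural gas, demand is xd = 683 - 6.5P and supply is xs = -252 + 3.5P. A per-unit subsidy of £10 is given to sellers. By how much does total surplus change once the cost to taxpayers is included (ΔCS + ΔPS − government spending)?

Net change in total surplus = -£113.75

Pre-subsidy: 683 - 6.5P = -252 + 3.5P gives P* = 93.5, x* = 75.25.
With the subsidy, sellers receive Ps = Pb + 10 for each unit, where Pb is the price buyers pay.
Supply in terms of Pb becomes xs = -252 + 3.5(Pb + 10) = -217 + 3.5Pb. Setting this equal to demand: 683 - 6.5Pb = -217 + 3.5Pb, so Pb = 90.
Sellers receive Ps = 90 + 10 = 100; x' = 683 − 6.5·90 = 98.
ΔCS = ½(75.25 + 98)(93.5 − 90) = 303.1875; ΔPS = ½(75.25 + 98)(100 − 93.5) = 563.0625.
Government spending = 10 × 98 = 980.
Net change = 303.1875 + 563.0625 − 980 = -113.75. The loss equals the DWL triangle ½·10·22.75.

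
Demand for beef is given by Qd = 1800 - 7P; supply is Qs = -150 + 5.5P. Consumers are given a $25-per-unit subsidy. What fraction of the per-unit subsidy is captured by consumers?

Consumer share = 0.44

Pre-subsidy: 1800 - 7P = -150 + 5.5P gives P* = 156, Q* = 708.
With the rebate, buyers effectively pay Pb = Ps − 25, where Ps is the price sellers receive.
Demand in terms of Ps becomes Qd = 1800 − 7(Ps − 25) = 1975 - 7Ps. Setting this equal to supply: 1975 - 7Ps = -150 + 5.5Ps, so Ps = 170.
Buyers pay Pb = 170 − 25 = 145; Q' = -150 + 5.5·170 = 785.
Buyers' price falls by P* − Pb = 156 − 145 = 11; sellers' price rises by Ps − P* = 170 − 156 = 14.
So consumers capture 11/25 = 0.44 of each unit of subsidy.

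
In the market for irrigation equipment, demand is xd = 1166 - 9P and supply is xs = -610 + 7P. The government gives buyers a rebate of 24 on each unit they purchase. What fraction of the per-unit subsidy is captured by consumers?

Consumer share = 0.4375

Pre-subsidy: 1166 - 9P = -610 + 7P gives P* = 111, x* = 167.
With the rebate, buyers effectively pay Pb = Ps − 24, where Ps is the price sellers receive.
Demand in terms of Ps becomes xd = 1166 − 9(Ps − 24) = 1382 - 9Ps. Setting this equal to supply: 1382 - 9Ps = -610 + 7Ps, so Ps = 124.5.
Buyers pay Pb = 124.5 − 24 = 100.5; x' = -610 + 7·124.5 = 261.5.
Buyers' price falls by P* − Pb = 111 − 100.5 = 10.5; sellers' price rises by Ps − P* = 124.5 − 111 = 13.5.
So consumers capture 10.5/24 = 0.4375 of each unit of subsidy.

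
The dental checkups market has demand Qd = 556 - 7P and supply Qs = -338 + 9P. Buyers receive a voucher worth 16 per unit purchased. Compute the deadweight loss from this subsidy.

Pre-subsidy: 556 - 7P = -338 + 9P gives P* = 55.875, Q* = 164.875.
With the rebate, buyers effectively pay Pb = Ps − 16, where Ps is the price sellers receive.
Demand in terms of Ps becomes Qd = 556 − 7(Ps − 16) = 668 - 7Ps. Setting this equal to supply: 668 - 7Ps = -338 + 9Ps, so Ps = 62.875.
Buyers pay Pb = 62.875 − 16 = 46.875; Q' = -338 + 9·62.875 = 227.875.
The subsidy expands output by 227.875 − 164.875 = 63 past the efficient level; on those units the gap between marginal cost and willingness to pay runs from 0 up to 16.
DWL = ½ × 16 × 63 = 504.

Deadweight loss = 504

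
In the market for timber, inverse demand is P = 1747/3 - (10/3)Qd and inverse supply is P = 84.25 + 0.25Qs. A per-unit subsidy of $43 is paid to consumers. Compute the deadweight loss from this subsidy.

Pre-subsidy: 1747/3 - (10/3)Q = 84.25 + 0.25Q gives Q* = 139 and P* = 119.
With the rebate, buyers effectively pay Pb = Ps − 43, where Ps is the price sellers receive.
On the curves, Pb = 1747/3 - (10/3)Q and Ps = 84.25 + 0.25Q; the wedge Ps − Pb = 43 gives 84.25 + 0.25Q − (1747/3 - (10/3)Q) = 43, so Q' = 151.
Then Pb = 1747/3 − (10/3)·151 = 79 and Ps = 84.25 + 0.25·151 = 122.
The subsidy expands output by 151 − 139 = 12 past the efficient level; on those units the gap between marginal cost and willingness to pay runs from 0 up to 43.
DWL = ½ × 43 × 12 = 258.

Deadweight loss = $258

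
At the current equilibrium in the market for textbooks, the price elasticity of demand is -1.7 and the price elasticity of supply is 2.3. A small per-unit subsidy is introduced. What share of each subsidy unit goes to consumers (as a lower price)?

For a small subsidy around the equilibrium, the benefit split depends on the relative slopes, which at a point are proportional to the elasticities.
Buyer share = εs/(εs + |εd|) = 2.3/(2.3 + 1.7) = 0.575; seller share = |εd|/(εs + |εd|) = 0.425.

Consumer share = 0.575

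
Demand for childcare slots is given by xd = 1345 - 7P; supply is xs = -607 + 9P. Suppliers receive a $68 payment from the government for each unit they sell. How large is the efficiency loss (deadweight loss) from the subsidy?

Deadweight loss = $9103.5

Pre-subsidy: 1345 - 7P = -607 + 9P gives P* = 122, x* = 491.
With the subsidy, sellers receive Ps = Pb + 68 for each unit, where Pb is the price buyers pay.
Supply in terms of Pb becomes xs = -607 + 9(Pb + 68) = 5 + 9Pb. Setting this equal to demand: 1345 - 7Pb = 5 + 9Pb, so Pb = 83.75.
Sellers receive Ps = 83.75 + 68 = 151.75; x' = 1345 − 7·83.75 = 758.75.
The subsidy expands output by 758.75 − 491 = 267.75 past the efficient level; on those units the gap between marginal cost and willingness to pay runs from 0 up to 68.
DWL = ½ × 68 × 267.75 = 9103.5.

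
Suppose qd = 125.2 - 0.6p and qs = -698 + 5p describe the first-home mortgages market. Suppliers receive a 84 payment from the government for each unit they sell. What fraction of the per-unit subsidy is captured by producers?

Producer share = 3/28

Pre-subsidy: 125.2 - 0.6p = -698 + 5p gives p* = 147, q* = 37.
With the subsidy, sellers receive ps = pb + 84 for each unit, where pb is the price buyers pay.
Supply in terms of pb becomes qs = -698 + 5(pb + 84) = -278 + 5pb. Setting this equal to demand: 125.2 - 0.6pb = -278 + 5pb, so pb = 72.
Sellers receive ps = 72 + 84 = 156; q' = 125.2 − 0.6·72 = 82.
Buyers' price falls by p* − pb = 147 − 72 = 75; sellers' price rises by ps − p* = 156 − 147 = 9.
So producers capture 9/84 = 3/28 of each unit of subsidy.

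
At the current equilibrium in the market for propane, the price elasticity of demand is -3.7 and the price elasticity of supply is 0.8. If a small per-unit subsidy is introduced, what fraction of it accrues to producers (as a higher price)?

Producer share = 37/45

For a small subsidy around the equilibrium, the benefit split depends on the relative slopes, which at a point are proportional to the elasticities.
Buyer share = εs/(εs + |εd|) = 0.8/(0.8 + 3.7) = 8/45; seller share = |εd|/(εs + |εd|) = 37/45.
So producers capture 37/45 of the subsidy.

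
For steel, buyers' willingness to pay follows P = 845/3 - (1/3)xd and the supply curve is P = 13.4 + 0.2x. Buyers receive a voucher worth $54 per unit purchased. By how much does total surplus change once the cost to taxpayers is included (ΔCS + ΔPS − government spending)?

Pre-subsidy: 845/3 - (1/3)x = 13.4 + 0.2x gives x* = 503 and P* = 114.
With the rebate, buyers effectively pay Pb = Ps − 54, where Ps is the price sellers receive.
On the curves, Pb = 845/3 - (1/3)x and Ps = 13.4 + 0.2x; the wedge Ps − Pb = 54 gives 13.4 + 0.2x − (845/3 - (1/3)x) = 54, so x' = 604.25.
Then Pb = 845/3 − (1/3)·604.25 = 80.25 and Ps = 13.4 + 0.2·604.25 = 134.25.
ΔCS = ½(503 + 604.25)(114 − 80.25) = 18684.84375; ΔPS = ½(503 + 604.25)(134.25 − 114) = 11210.90625.
Government spending = 54 × 604.25 = 32629.5.
Net change = 18684.84375 + 11210.90625 − 32629.5 = -2733.75. The loss equals the DWL triangle ½·54·101.25.

Net change in total surplus = -$2733.75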